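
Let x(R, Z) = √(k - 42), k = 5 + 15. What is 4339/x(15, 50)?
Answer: -4339*I*√22/22 ≈ -925.08*I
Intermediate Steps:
k = 20
x(R, Z) = I*√22 (x(R, Z) = √(20 - 42) = √(-22) = I*√22)
4339/x(15, 50) = 4339/((I*√22)) = 4339*(-I*√22/22) = -4339*I*√22/22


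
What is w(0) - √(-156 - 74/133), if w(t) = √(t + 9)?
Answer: 3 - I*√2769326/133 ≈ 3.0 - 12.512*I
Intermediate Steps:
w(t) = √(9 + t)
w(0) - √(-156 - 74/133) = √(9 + 0) - √(-156 - 74/133) = √9 - √(-156 - 74*1/133) = 3 - √(-156 - 74/133) = 3 - √(-20822/133) = 3 - I*√2769326/133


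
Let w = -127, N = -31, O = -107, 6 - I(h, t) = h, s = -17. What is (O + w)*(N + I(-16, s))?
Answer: 2106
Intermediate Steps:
I(h, t) = 6 - h
(O + w)*(N + I(-16, s)) = (-107 - 127)*(-31 + (6 - 1*(-16))) = -234*(-31 + (6 + 16)) = -234*(-31 + 22) = -234*(-9) = 2106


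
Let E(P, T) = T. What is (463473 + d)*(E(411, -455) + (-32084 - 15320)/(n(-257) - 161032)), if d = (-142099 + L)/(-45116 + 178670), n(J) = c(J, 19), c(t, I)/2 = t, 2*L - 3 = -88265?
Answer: -54128772102653918/256846601 ≈ -2.1074e+8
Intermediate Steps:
L = -44131 (L = 3/2 + (½)*(-88265) = 3/2 - 88265/2 = -44131)
c(t, I) = 2*t
n(J) = 2*J
d = -93115/66777 (d = (-142099 - 44131)/(-45116 + 178670) = -186230/133554 = -186230*1/133554 = -93115/66777 ≈ -1.3944)
(463473 + d)*(E(411, -455) + (-32084 - 15320)/(n(-257) - 161032)) = (463473 - 93115/66777)*(-455 + (-32084 - 15320)/(2*(-257) - 161032)) = 30949243406*(-455 - 47404/(-514 - 161032))/66777 = 30949243406*(-455 - 47404/(-161546))/66777 = 30949243406*(-455 - 47404*(-1/161546))/66777 = 30949243406*(-455 + 3386/11539)/66777 = (30949243406/66777)*(-5246859/11539) = -54128772102653918/256846601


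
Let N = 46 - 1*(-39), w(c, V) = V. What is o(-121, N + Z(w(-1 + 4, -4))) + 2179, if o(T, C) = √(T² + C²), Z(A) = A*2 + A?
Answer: 2179 + √19970 ≈ 2320.3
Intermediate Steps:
N = 85 (N = 46 + 39 = 85)
Z(A) = 3*A (Z(A) = 2*A + A = 3*A)
o(T, C) = √(C² + T²)
o(-121, N + Z(w(-1 + 4, -4))) + 2179 = √((85 + 3*(-4))² + (-121)²) + 2179 = √((85 - 12)² + 14641) + 2179 = √(73² + 14641) + 2179 = √(5329 + 14641) + 2179 = √19970 + 2179 = 2179 + √19970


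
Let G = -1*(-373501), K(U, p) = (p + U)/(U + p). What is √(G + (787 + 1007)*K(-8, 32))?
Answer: √375295 ≈ 612.61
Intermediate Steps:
K(U, p) = 1 (K(U, p) = (U + p)/(U + p) = 1)
G = 373501
√(G + (787 + 1007)*K(-8, 32)) = √(373501 + (787 + 1007)*1) = √(373501 + 1794*1) = √(373501 + 1794) = √375295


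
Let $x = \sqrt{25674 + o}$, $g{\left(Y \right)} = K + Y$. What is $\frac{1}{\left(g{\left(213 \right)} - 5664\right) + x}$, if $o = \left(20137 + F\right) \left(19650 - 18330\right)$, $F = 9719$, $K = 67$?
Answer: $\frac{2692}{5224069} + \frac{11 \sqrt{325914}}{10448138} \approx 0.0011164$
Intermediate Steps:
$o = 39409920$ ($o = \left(20137 + 9719\right) \left(19650 - 18330\right) = 29856 \cdot 1320 = 39409920$)
$g{\left(Y \right)} = 67 + Y$
$x = 11 \sqrt{325914}$ ($x = \sqrt{25674 + 39409920} = \sqrt{39435594} = 11 \sqrt{325914} \approx 6279.8$)
$\frac{1}{\left(g{\left(213 \right)} - 5664\right) + x} = \frac{1}{\left(\left(67 + 213\right) - 5664\right) + 11 \sqrt{325914}} = \frac{1}{\left(280 - 5664\right) + 11 \sqrt{325914}} = \frac{1}{-5384 + 11 \sqrt{325914}}$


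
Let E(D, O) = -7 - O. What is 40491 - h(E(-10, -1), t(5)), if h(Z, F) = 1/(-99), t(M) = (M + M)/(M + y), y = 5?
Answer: 4008610/99 ≈ 40491.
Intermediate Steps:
t(M) = 2*M/(5 + M) (t(M) = (M + M)/(M + 5) = (2*M)/(5 + M) = 2*M/(5 + M))
h(Z, F) = -1/99
40491 - h(E(-10, -1), t(5)) = 40491 - 1*(-1/99) = 40491 + 1/99 = 4008610/99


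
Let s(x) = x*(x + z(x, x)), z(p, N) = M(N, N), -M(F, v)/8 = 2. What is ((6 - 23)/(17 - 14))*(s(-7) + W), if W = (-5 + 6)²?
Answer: -918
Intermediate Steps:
M(F, v) = -16 (M(F, v) = -8*2 = -16)
z(p, N) = -16
W = 1 (W = 1² = 1)
s(x) = x*(-16 + x) (s(x) = x*(x - 16) = x*(-16 + x))
((6 - 23)/(17 - 14))*(s(-7) + W) = ((6 - 23)/(17 - 14))*(-7*(-16 - 7) + 1) = (-17/3)*(-7*(-23) + 1) = (-17*⅓)*(161 + 1) = -17/3*162 = -918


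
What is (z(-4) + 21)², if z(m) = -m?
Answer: 625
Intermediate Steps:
(z(-4) + 21)² = (-1*(-4) + 21)² = (4 + 21)² = 25² = 625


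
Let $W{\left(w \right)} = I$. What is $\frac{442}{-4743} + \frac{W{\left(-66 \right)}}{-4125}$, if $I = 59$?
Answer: $- \frac{41237}{383625} \approx -0.10749$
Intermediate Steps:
$W{\left(w \right)} = 59$
$\frac{442}{-4743} + \frac{W{\left(-66 \right)}}{-4125} = \frac{442}{-4743} + \frac{59}{-4125} = 442 \left(- \frac{1}{4743}\right) + 59 \left(- \frac{1}{4125}\right) = - \frac{26}{279} - \frac{59}{4125} = - \frac{41237}{383625}$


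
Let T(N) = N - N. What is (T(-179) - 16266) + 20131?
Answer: 3865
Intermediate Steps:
T(N) = 0
(T(-179) - 16266) + 20131 = (0 - 16266) + 20131 = -16266 + 20131 = 3865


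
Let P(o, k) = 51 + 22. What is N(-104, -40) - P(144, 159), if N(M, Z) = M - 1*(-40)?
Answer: -137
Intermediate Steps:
P(o, k) = 73
N(M, Z) = 40 + M (N(M, Z) = M + 40 = 40 + M)
N(-104, -40) - P(144, 159) = (40 - 104) - 1*73 = -64 - 73 = -137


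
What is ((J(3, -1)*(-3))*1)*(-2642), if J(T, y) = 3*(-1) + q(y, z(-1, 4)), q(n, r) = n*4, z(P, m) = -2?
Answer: -55482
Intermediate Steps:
q(n, r) = 4*n
J(T, y) = -3 + 4*y (J(T, y) = 3*(-1) + 4*y = -3 + 4*y)
((J(3, -1)*(-3))*1)*(-2642) = (((-3 + 4*(-1))*(-3))*1)*(-2642) = (((-3 - 4)*(-3))*1)*(-2642) = (-7*(-3)*1)*(-2642) = (21*1)*(-2642) = 21*(-2642) = -55482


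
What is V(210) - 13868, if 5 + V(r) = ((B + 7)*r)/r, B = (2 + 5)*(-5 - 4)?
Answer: -13929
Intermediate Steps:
B = -63 (B = 7*(-9) = -63)
V(r) = -61 (V(r) = -5 + ((-63 + 7)*r)/r = -5 + (-56*r)/r = -5 - 56 = -61)
V(210) - 13868 = -61 - 13868 = -13929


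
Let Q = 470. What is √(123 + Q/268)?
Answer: √2240078/134 ≈ 11.169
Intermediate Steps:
√(123 + Q/268) = √(123 + 470/268) = √(123 + 470*(1/268)) = √(123 + 235/134) = √(16717/134) = √2240078/134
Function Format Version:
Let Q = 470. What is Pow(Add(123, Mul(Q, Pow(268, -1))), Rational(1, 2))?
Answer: Mul(Rational(1, 134), Pow(2240078, Rational(1, 2))) ≈ 11.169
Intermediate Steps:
Pow(Add(123, Mul(Q, Pow(268, -1))), Rational(1, 2)) = Pow(Add(123, Mul(470, Pow(268, -1))), Rational(1, 2)) = Pow(Add(123, Mul(470, Rational(1, 268))), Rational(1, 2)) = Pow(Add(123, Rational(235, 134)), Rational(1, 2)) = Pow(Rational(16717, 134), Rational(1, 2)) = Mul(Rational(1, 134), Pow(2240078, Rational(1, 2)))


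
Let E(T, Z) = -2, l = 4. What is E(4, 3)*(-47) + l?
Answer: 98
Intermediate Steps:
E(4, 3)*(-47) + l = -2*(-47) + 4 = 94 + 4 = 98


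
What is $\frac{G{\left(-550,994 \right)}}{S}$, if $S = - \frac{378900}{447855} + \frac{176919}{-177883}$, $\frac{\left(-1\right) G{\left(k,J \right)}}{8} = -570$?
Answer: $- \frac{8072800151120}{3258531721} \approx -2477.4$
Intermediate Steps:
$G{\left(k,J \right)} = 4560$ ($G{\left(k,J \right)} = \left(-8\right) \left(-570\right) = 4560$)
$S = - \frac{9775595163}{5311052731}$ ($S = \left(-378900\right) \frac{1}{447855} + 176919 \left(- \frac{1}{177883}\right) = - \frac{25260}{29857} - \frac{176919}{177883} = - \frac{9775595163}{5311052731} \approx -1.8406$)
$\frac{G{\left(-550,994 \right)}}{S} = \frac{4560}{- \frac{9775595163}{5311052731}} = 4560 \left(- \frac{5311052731}{9775595163}\right) = - \frac{8072800151120}{3258531721}$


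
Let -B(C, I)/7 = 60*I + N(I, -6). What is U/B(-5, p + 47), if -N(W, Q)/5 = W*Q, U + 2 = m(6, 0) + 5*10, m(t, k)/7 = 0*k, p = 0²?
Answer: -8/4935 ≈ -0.0016211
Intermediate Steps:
p = 0
m(t, k) = 0 (m(t, k) = 7*(0*k) = 7*0 = 0)
U = 48 (U = -2 + (0 + 5*10) = -2 + (0 + 50) = -2 + 50 = 48)
N(W, Q) = -5*Q*W (N(W, Q) = -5*W*Q = -5*Q*W)
B(C, I) = -630*I (B(C, I) = -7*(60*I - 5*(-6)*I) = -7*(60*I + 30*I) = -630*I)
U/B(-5, p + 47) = 48/((-630*(0 + 47))) = 48/((-630*47)) = 48/(-29610) = 48*(-1/29610) = -8/4935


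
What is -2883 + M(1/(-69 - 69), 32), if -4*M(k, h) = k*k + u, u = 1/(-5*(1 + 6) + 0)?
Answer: -7686520271/2666160 ≈ -2883.0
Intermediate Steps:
u = -1/35 (u = 1/(-5*7 + 0) = 1/(-35 + 0) = 1/(-35) = -1/35 ≈ -0.028571)
M(k, h) = 1/140 - k²/4 (M(k, h) = -(k*k - 1/35)/4 = -(k² - 1/35)/4 = -(-1/35 + k²)/4 = 1/140 - k²/4)
-2883 + M(1/(-69 - 69), 32) = -2883 + (1/140 - 1/(4*(-69 - 69)²)) = -2883 + (1/140 - (1/(-138))²/4) = -2883 + (1/140 - (-1/138)²/4) = -2883 + (1/140 - ¼*1/19044) = -2883 + (1/140 - 1/76176) = -2883 + 19009/2666160 = -7686520271/2666160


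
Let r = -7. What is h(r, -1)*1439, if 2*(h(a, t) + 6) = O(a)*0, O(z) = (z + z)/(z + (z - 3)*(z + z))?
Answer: -8634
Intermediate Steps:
O(z) = 2*z/(z + 2*z*(-3 + z)) (O(z) = (2*z)/(z + (-3 + z)*(2*z)) = (2*z)/(z + 2*z*(-3 + z)) = 2*z/(z + 2*z*(-3 + z)))
h(a, t) = -6 (h(a, t) = -6 + ((2/(-5 + 2*a))*0)/2 = -6 + (½)*0 = -6 + 0 = -6)
h(r, -1)*1439 = -6*1439 = -8634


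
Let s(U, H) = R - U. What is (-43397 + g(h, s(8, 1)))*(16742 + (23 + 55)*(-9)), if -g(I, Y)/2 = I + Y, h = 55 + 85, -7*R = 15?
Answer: -4901775880/7 ≈ -7.0025e+8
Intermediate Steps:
R = -15/7 (R = -⅐*15 = -15/7 ≈ -2.1429)
s(U, H) = -15/7 - U
h = 140
g(I, Y) = -2*I - 2*Y (g(I, Y) = -2*(I + Y) = -2*I - 2*Y)
(-43397 + g(h, s(8, 1)))*(16742 + (23 + 55)*(-9)) = (-43397 + (-2*140 - 2*(-15/7 - 1*8)))*(16742 + (23 + 55)*(-9)) = (-43397 + (-280 - 2*(-15/7 - 8)))*(16742 + 78*(-9)) = (-43397 + (-280 - 2*(-71/7)))*(16742 - 702) = (-43397 + (-280 + 142/7))*16040 = (-43397 - 1818/7)*16040 = -305597/7*16040 = -4901775880/7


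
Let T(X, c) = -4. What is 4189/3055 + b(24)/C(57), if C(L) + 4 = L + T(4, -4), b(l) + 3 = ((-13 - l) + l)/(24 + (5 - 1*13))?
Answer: 3097821/2395120 ≈ 1.2934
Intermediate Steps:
b(l) = -61/16 (b(l) = -3 + ((-13 - l) + l)/(24 + (5 - 1*13)) = -3 - 13/(24 + (5 - 13)) = -3 - 13/(24 - 8) = -3 - 13/16 = -61/16)
C(L) = -8 + L (C(L) = -4 + (L - 4) = -4 + (-4 + L) = -8 + L)
4189/3055 + b(24)/C(57) = 4189/3055 - 61/(16*(-8 + 57)) = 4189*(1/3055) - 61/16/49 = 4189/3055 - 61/16*1/49 = 4189/3055 - 61/784 = 3097821/2395120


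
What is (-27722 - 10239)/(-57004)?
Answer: 37961/57004 ≈ 0.66594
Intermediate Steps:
(-27722 - 10239)/(-57004) = -37961*(-1/57004) = 37961/57004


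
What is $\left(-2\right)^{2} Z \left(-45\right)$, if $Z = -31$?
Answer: $5580$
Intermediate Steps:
$\left(-2\right)^{2} Z \left(-45\right) = \left(-2\right)^{2} \left(-31\right) \left(-45\right) = 4 \left(-31\right) \left(-45\right) = \left(-124\right) \left(-45\right) = 5580$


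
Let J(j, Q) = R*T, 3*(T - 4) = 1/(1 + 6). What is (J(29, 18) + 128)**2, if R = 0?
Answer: 16384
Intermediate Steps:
T = 85/21 (T = 4 + 1/(3*(1 + 6)) = 4 + (1/3)/7 = 4 + (1/3)*(1/7) = 4 + 1/21 = 85/21 ≈ 4.0476)
J(j, Q) = 0 (J(j, Q) = 0*(85/21) = 0)
(J(29, 18) + 128)**2 = (0 + 128)**2 = 128**2 = 16384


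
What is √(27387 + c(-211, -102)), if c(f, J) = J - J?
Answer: 3*√3043 ≈ 165.49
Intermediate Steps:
c(f, J) = 0
√(27387 + c(-211, -102)) = √(27387 + 0) = √27387 = 3*√3043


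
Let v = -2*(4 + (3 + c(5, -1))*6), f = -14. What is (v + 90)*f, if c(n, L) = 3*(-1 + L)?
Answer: -1652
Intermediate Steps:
c(n, L) = -3 + 3*L
v = 28 (v = -2*(4 + (3 + (-3 + 3*(-1)))*6) = -2*(4 + (3 + (-3 - 3))*6) = -2*(4 + (3 - 6)*6) = -2*(4 - 3*6) = -2*(4 - 18) = -2*(-14) = 28)
(v + 90)*f = (28 + 90)*(-14) = 118*(-14) = -1652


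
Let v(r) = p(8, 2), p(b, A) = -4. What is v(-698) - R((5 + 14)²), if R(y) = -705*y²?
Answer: 91876301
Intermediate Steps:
v(r) = -4
v(-698) - R((5 + 14)²) = -4 - (-705)*((5 + 14)²)² = -4 - (-705)*(19²)² = -4 - (-705)*361² = -4 - (-705)*130321 = -4 - 1*(-91876305) = -4 + 91876305 = 91876301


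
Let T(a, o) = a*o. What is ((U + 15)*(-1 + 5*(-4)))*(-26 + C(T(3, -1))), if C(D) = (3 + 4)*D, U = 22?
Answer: 36519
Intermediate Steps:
C(D) = 7*D
((U + 15)*(-1 + 5*(-4)))*(-26 + C(T(3, -1))) = ((22 + 15)*(-1 + 5*(-4)))*(-26 + 7*(3*(-1))) = (37*(-1 - 20))*(-26 + 7*(-3)) = (37*(-21))*(-26 - 21) = -777*(-47) = 36519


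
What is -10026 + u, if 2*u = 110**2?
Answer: -3976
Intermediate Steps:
u = 6050 (u = (1/2)*110**2 = (1/2)*12100 = 6050)
-10026 + u = -10026 + 6050 = -3976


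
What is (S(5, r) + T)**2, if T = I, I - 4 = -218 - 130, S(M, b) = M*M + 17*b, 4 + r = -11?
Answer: 329476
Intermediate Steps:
r = -15 (r = -4 - 11 = -15)
S(M, b) = M**2 + 17*b
I = -344 (I = 4 + (-218 - 130) = 4 - 348 = -344)
T = -344
(S(5, r) + T)**2 = ((5**2 + 17*(-15)) - 344)**2 = ((25 - 255) - 344)**2 = (-230 - 344)**2 = (-574)**2 = 329476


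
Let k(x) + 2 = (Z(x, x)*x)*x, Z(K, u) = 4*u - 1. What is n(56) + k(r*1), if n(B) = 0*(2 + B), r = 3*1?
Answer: 97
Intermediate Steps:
r = 3
Z(K, u) = -1 + 4*u
k(x) = -2 + x**2*(-1 + 4*x) (k(x) = -2 + ((-1 + 4*x)*x)*x = -2 + (x*(-1 + 4*x))*x = -2 + x**2*(-1 + 4*x))
n(B) = 0
n(56) + k(r*1) = 0 + (-2 + (3*1)**2*(-1 + 4*(3*1))) = 0 + (-2 + 3**2*(-1 + 4*3)) = 0 + (-2 + 9*(-1 + 12)) = 0 + (-2 + 9*11) = 0 + (-2 + 99) = 0 + 97 = 97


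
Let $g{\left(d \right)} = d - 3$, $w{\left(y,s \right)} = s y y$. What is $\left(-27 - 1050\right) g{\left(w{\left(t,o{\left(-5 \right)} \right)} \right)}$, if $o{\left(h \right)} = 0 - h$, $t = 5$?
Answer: $-131394$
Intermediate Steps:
$o{\left(h \right)} = - h$
$w{\left(y,s \right)} = s y^{2}$
$g{\left(d \right)} = -3 + d$
$\left(-27 - 1050\right) g{\left(w{\left(t,o{\left(-5 \right)} \right)} \right)} = \left(-27 - 1050\right) \left(-3 + \left(-1\right) \left(-5\right) 5^{2}\right) = \left(-27 - 1050\right) \left(-3 + 5 \cdot 25\right) = - 1077 \left(-3 + 125\right) = \left(-1077\right) 122 = -131394$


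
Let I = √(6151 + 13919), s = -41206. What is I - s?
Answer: 41206 + 3*√2230 ≈ 41348.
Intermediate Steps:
I = 3*√2230 (I = √20070 = 3*√2230 ≈ 141.67)
I - s = 3*√2230 - 1*(-41206) = 3*√2230 + 41206 = 41206 + 3*√2230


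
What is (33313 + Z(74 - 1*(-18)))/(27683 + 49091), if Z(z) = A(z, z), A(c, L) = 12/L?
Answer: 383101/882901 ≈ 0.43391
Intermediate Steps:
Z(z) = 12/z
(33313 + Z(74 - 1*(-18)))/(27683 + 49091) = (33313 + 12/(74 - 1*(-18)))/(27683 + 49091) = (33313 + 12/(74 + 18))/76774 = (33313 + 12/92)*(1/76774) = (33313 + 12*(1/92))*(1/76774) = (33313 + 3/23)*(1/76774) = (766202/23)*(1/76774) = 383101/882901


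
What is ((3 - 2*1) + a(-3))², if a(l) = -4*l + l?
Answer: 100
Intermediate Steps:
a(l) = -3*l
((3 - 2*1) + a(-3))² = ((3 - 2*1) - 3*(-3))² = ((3 - 2) + 9)² = (1 + 9)² = 10² = 100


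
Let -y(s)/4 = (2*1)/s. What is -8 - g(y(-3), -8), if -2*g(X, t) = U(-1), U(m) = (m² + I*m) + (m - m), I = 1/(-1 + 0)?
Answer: -7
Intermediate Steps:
I = -1 (I = 1/(-1) = -1)
U(m) = m² - m (U(m) = (m² - m) + (m - m) = (m² - m) + 0 = m² - m)
y(s) = -8/s (y(s) = -4*2*1/s = -8/s)
g(X, t) = -1 (g(X, t) = -(-1)*(-1 - 1)/2 = -(-1)*(-2)/2 = -½*2 = -1)
-8 - g(y(-3), -8) = -8 - 1*(-1) = -8 + 1 = -7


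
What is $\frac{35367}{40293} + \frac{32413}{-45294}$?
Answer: $\frac{10959107}{67593746} \approx 0.16213$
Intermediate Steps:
$\frac{35367}{40293} + \frac{32413}{-45294} = 35367 \cdot \frac{1}{40293} + 32413 \left(- \frac{1}{45294}\right) = \frac{11789}{13431} - \frac{32413}{45294} = \frac{10959107}{67593746}$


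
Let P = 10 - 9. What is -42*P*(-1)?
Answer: 42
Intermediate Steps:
P = 1
-42*P*(-1) = -42*1*(-1) = -42*(-1) = 42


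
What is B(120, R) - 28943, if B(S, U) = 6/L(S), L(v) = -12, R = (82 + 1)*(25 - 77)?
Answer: -57887/2 ≈ -28944.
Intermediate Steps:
R = -4316 (R = 83*(-52) = -4316)
B(S, U) = -1/2 (B(S, U) = 6/(-12) = 6*(-1/12) = -1/2)
B(120, R) - 28943 = -1/2 - 28943 = -57887/2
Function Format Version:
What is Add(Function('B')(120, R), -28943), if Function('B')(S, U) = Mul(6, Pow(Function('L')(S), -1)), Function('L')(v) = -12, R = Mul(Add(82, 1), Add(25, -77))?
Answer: Rational(-57887, 2) ≈ -28944.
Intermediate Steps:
R = -4316 (R = Mul(83, -52) = -4316)
Function('B')(S, U) = Rational(-1, 2) (Function('B')(S, U) = Mul(6, Pow(-12, -1)) = Mul(6, Rational(-1, 12)) = Rational(-1, 2))
Add(Function('B')(120, R), -28943) = Add(Rational(-1, 2), -28943) = Rational(-57887, 2)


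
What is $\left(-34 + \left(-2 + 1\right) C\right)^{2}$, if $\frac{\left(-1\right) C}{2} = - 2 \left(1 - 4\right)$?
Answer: $484$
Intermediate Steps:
$C = -12$ ($C = - 2 \left(- 2 \left(1 - 4\right)\right) = - 2 \left(\left(-2\right) \left(-3\right)\right) = \left(-2\right) 6 = -12$)
$\left(-34 + \left(-2 + 1\right) C\right)^{2} = \left(-34 + \left(-2 + 1\right) \left(-12\right)\right)^{2} = \left(-34 - -12\right)^{2} = \left(-34 + 12\right)^{2} = \left(-22\right)^{2} = 484$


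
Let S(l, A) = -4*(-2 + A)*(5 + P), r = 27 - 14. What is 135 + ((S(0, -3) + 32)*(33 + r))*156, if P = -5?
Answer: 229767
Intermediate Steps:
r = 13
S(l, A) = 0 (S(l, A) = -4*(-2 + A)*(5 - 5) = -4*(-2 + A)*0 = -4*0 = 0)
135 + ((S(0, -3) + 32)*(33 + r))*156 = 135 + ((0 + 32)*(33 + 13))*156 = 135 + (32*46)*156 = 135 + 1472*156 = 135 + 229632 = 229767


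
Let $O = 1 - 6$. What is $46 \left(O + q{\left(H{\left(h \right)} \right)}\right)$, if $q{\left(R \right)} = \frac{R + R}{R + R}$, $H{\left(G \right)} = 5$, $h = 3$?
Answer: $-184$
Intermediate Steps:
$O = -5$ ($O = 1 - 6 = -5$)
$q{\left(R \right)} = 1$ ($q{\left(R \right)} = \frac{2 R}{2 R} = 2 R \frac{1}{2 R} = 1$)
$46 \left(O + q{\left(H{\left(h \right)} \right)}\right) = 46 \left(-5 + 1\right) = 46 \left(-4\right) = -184$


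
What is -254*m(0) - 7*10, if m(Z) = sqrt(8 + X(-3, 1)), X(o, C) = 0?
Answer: -70 - 508*sqrt(2) ≈ -788.42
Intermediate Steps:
m(Z) = 2*sqrt(2) (m(Z) = sqrt(8 + 0) = sqrt(8) = 2*sqrt(2))
-254*m(0) - 7*10 = -508*sqrt(2) - 7*10 = -508*sqrt(2) - 70 = -70 - 508*sqrt(2)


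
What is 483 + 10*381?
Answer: 4293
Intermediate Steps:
483 + 10*381 = 483 + 3810 = 4293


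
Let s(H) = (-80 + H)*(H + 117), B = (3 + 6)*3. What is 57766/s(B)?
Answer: -28883/3816 ≈ -7.5689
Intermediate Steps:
B = 27 (B = 9*3 = 27)
s(H) = (-80 + H)*(117 + H)
57766/s(B) = 57766/(-9360 + 27**2 + 37*27) = 57766/(-9360 + 729 + 999) = 57766/(-7632) = 57766*(-1/7632) = -28883/3816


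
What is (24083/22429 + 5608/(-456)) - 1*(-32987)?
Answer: 42157979113/1278453 ≈ 32976.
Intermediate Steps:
(24083/22429 + 5608/(-456)) - 1*(-32987) = (24083*(1/22429) + 5608*(-1/456)) + 32987 = (24083/22429 - 701/57) + 32987 = -14349998/1278453 + 32987 = 42157979113/1278453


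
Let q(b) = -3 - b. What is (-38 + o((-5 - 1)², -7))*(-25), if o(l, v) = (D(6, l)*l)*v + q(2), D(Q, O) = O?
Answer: 227875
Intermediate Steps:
o(l, v) = -5 + v*l² (o(l, v) = (l*l)*v + (-3 - 1*2) = l²*v + (-3 - 2) = v*l² - 5 = -5 + v*l²)
(-38 + o((-5 - 1)², -7))*(-25) = (-38 + (-5 - 7*(-5 - 1)⁴))*(-25) = (-38 + (-5 - 7*((-6)²)²))*(-25) = (-38 + (-5 - 7*36²))*(-25) = (-38 + (-5 - 7*1296))*(-25) = (-38 + (-5 - 9072))*(-25) = (-38 - 9077)*(-25) = -9115*(-25) = 227875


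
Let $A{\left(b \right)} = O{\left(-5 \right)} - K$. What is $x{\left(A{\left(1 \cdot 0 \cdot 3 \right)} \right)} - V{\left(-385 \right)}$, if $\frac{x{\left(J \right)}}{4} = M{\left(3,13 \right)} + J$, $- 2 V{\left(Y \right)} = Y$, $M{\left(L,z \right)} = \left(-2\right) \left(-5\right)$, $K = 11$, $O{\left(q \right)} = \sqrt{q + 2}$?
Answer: $- \frac{393}{2} + 4 i \sqrt{3} \approx -196.5 + 6.9282 i$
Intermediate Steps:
$O{\left(q \right)} = \sqrt{2 + q}$
$M{\left(L,z \right)} = 10$
$A{\left(b \right)} = -11 + i \sqrt{3}$ ($A{\left(b \right)} = \sqrt{2 - 5} - 11 = \sqrt{-3} - 11 = i \sqrt{3} - 11 = -11 + i \sqrt{3}$)
$V{\left(Y \right)} = - \frac{Y}{2}$
$x{\left(J \right)} = 40 + 4 J$ ($x{\left(J \right)} = 4 \left(10 + J\right) = 40 + 4 J$)
$x{\left(A{\left(1 \cdot 0 \cdot 3 \right)} \right)} - V{\left(-385 \right)} = \left(40 + 4 \left(-11 + i \sqrt{3}\right)\right) - \left(- \frac{1}{2}\right) \left(-385\right) = \left(40 - \left(44 - 4 i \sqrt{3}\right)\right) - \frac{385}{2} = \left(-4 + 4 i \sqrt{3}\right) - \frac{385}{2} = - \frac{393}{2} + 4 i \sqrt{3}$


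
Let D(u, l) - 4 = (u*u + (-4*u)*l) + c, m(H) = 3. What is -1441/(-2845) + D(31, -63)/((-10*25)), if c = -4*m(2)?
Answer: -983047/28450 ≈ -34.553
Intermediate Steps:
c = -12 (c = -4*3 = -12)
D(u, l) = -8 + u² - 4*l*u (D(u, l) = 4 + ((u*u + (-4*u)*l) - 12) = 4 + ((u² - 4*l*u) - 12) = 4 + (-12 + u² - 4*l*u) = -8 + u² - 4*l*u)
-1441/(-2845) + D(31, -63)/((-10*25)) = -1441/(-2845) + (-8 + 31² - 4*(-63)*31)/((-10*25)) = -1441*(-1/2845) + (-8 + 961 + 7812)/(-250) = 1441/2845 + 8765*(-1/250) = 1441/2845 - 1753/50 = -983047/28450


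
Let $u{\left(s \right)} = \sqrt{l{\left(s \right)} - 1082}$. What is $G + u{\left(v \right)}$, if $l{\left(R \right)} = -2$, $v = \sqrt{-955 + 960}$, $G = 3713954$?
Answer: $3713954 + 2 i \sqrt{271} \approx 3.714 \cdot 10^{6} + 32.924 i$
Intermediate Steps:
$v = \sqrt{5} \approx 2.2361$
$u{\left(s \right)} = 2 i \sqrt{271}$ ($u{\left(s \right)} = \sqrt{-2 - 1082} = \sqrt{-1084} = 2 i \sqrt{271}$)
$G + u{\left(v \right)} = 3713954 + 2 i \sqrt{271}$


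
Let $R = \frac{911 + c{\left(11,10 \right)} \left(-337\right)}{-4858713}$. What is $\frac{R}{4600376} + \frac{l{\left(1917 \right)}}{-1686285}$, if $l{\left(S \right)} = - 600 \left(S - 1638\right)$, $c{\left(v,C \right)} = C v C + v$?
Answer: $\frac{3464546117960957}{34899708286376901} \approx 0.099272$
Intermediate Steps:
$c{\left(v,C \right)} = v + v C^{2}$ ($c{\left(v,C \right)} = v C^{2} + v = v + v C^{2}$)
$l{\left(S \right)} = 982800 - 600 S$ ($l{\left(S \right)} = - 600 \left(-1638 + S\right) = 982800 - 600 S$)
$R = \frac{373496}{4858713}$ ($R = \frac{911 + 11 \left(1 + 10^{2}\right) \left(-337\right)}{-4858713} = \left(911 + 11 \left(1 + 100\right) \left(-337\right)\right) \left(- \frac{1}{4858713}\right) = \left(911 + 11 \cdot 101 \left(-337\right)\right) \left(- \frac{1}{4858713}\right) = \left(911 + 1111 \left(-337\right)\right) \left(- \frac{1}{4858713}\right) = \left(911 - 374407\right) \left(- \frac{1}{4858713}\right) = \left(-373496\right) \left(- \frac{1}{4858713}\right) = \frac{373496}{4858713} \approx 0.076871$)
$\frac{R}{4600376} + \frac{l{\left(1917 \right)}}{-1686285} = \frac{373496}{4858713 \cdot 4600376} + \frac{982800 - 1150200}{-1686285} = \frac{373496}{4858713} \cdot \frac{1}{4600376} + \left(982800 - 1150200\right) \left(- \frac{1}{1686285}\right) = \frac{46687}{2793988334511} - - \frac{1240}{12491} = \frac{46687}{2793988334511} + \frac{1240}{12491} = \frac{3464546117960957}{34899708286376901}$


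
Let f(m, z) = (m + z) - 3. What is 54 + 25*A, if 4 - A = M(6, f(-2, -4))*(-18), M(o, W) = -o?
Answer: -2546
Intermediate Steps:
f(m, z) = -3 + m + z
A = -104 (A = 4 - (-1*6)*(-18) = 4 - (-6)*(-18) = 4 - 1*108 = 4 - 108 = -104)
54 + 25*A = 54 + 25*(-104) = 54 - 2600 = -2546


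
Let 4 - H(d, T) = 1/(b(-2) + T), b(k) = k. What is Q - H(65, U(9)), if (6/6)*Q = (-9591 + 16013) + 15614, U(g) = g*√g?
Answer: 550801/25 ≈ 22032.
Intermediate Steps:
U(g) = g^(3/2)
H(d, T) = 4 - 1/(-2 + T)
Q = 22036 (Q = (-9591 + 16013) + 15614 = 6422 + 15614 = 22036)
Q - H(65, U(9)) = 22036 - (-9 + 4*9^(3/2))/(-2 + 9^(3/2)) = 22036 - (-9 + 4*27)/(-2 + 27) = 22036 - (-9 + 108)/25 = 22036 - 99/25 = 550801/25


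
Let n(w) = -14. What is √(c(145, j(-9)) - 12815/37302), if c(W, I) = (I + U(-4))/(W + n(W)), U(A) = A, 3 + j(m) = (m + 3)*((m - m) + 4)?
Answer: I*√13854023863374/4886562 ≈ 0.7617*I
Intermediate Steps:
j(m) = 9 + 4*m (j(m) = -3 + (m + 3)*((m - m) + 4) = -3 + (3 + m)*(0 + 4) = -3 + (3 + m)*4 = -3 + (12 + 4*m) = 9 + 4*m)
c(W, I) = (-4 + I)/(-14 + W) (c(W, I) = (I - 4)/(W - 14) = (-4 + I)/(-14 + W))
√(c(145, j(-9)) - 12815/37302) = √((-4 + (9 + 4*(-9)))/(-14 + 145) - 12815/37302) = √((-4 + (9 - 36))/131 - 12815*1/37302) = √((-4 - 27)/131 - 12815/37302) = √((1/131)*(-31) - 12815/37302) = √(-31/131 - 12815/37302) = √(-2835127/4886562) = I*√13854023863374/4886562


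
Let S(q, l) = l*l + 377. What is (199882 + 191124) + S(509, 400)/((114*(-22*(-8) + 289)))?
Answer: 6909129479/17670 ≈ 3.9101e+5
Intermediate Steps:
S(q, l) = 377 + l² (S(q, l) = l² + 377 = 377 + l²)
(199882 + 191124) + S(509, 400)/((114*(-22*(-8) + 289))) = (199882 + 191124) + (377 + 400²)/((114*(-22*(-8) + 289))) = 391006 + (377 + 160000)/((114*(176 + 289))) = 391006 + 160377/((114*465)) = 391006 + 160377/53010 = 391006 + 160377*(1/53010) = 391006 + 53459/17670 = 6909129479/17670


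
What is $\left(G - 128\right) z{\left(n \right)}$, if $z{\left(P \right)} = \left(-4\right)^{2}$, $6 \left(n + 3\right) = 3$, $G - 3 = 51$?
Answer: $-1184$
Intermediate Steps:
$G = 54$ ($G = 3 + 51 = 54$)
$n = - \frac{5}{2}$ ($n = -3 + \frac{1}{6} \cdot 3 = -3 + \frac{1}{2} = - \frac{5}{2} \approx -2.5$)
$z{\left(P \right)} = 16$
$\left(G - 128\right) z{\left(n \right)} = \left(54 - 128\right) 16 = \left(-74\right) 16 = -1184$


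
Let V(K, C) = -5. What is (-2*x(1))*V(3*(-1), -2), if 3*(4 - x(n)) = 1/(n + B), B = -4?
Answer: 370/9 ≈ 41.111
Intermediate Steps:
x(n) = 4 - 1/(3*(-4 + n)) (x(n) = 4 - 1/(3*(n - 4)) = 4 - 1/(3*(-4 + n)))
(-2*x(1))*V(3*(-1), -2) = -2*(-49 + 12*1)/(3*(-4 + 1))*(-5) = -2*(-49 + 12)/(3*(-3))*(-5) = -2*(-1)*(-37)/(3*3)*(-5) = -2*37/9*(-5) = -74/9*(-5) = 370/9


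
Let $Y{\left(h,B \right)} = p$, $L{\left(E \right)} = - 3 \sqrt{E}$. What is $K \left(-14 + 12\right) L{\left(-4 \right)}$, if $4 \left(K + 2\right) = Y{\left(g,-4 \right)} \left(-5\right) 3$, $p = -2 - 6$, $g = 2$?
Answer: $336 i \approx 336.0 i$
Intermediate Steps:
$p = -8$ ($p = -2 - 6 = -8$)
$Y{\left(h,B \right)} = -8$
$K = 28$ ($K = -2 + \frac{\left(-8\right) \left(-5\right) 3}{4} = -2 + \frac{40 \cdot 3}{4} = -2 + \frac{1}{4} \cdot 120 = -2 + 30 = 28$)
$K \left(-14 + 12\right) L{\left(-4 \right)} = 28 \left(-14 + 12\right) \left(- 3 \sqrt{-4}\right) = 28 \left(-2\right) \left(- 3 \cdot 2 i\right) = - 56 \left(- 6 i\right) = 336 i$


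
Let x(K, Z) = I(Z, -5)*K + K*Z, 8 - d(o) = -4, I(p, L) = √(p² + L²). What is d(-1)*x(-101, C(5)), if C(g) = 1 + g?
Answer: -7272 - 1212*√61 ≈ -16738.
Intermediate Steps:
I(p, L) = √(L² + p²)
d(o) = 12 (d(o) = 8 - 1*(-4) = 8 + 4 = 12)
x(K, Z) = K*Z + K*√(25 + Z²) (x(K, Z) = √((-5)² + Z²)*K + K*Z = √(25 + Z²)*K + K*Z = K*√(25 + Z²) + K*Z = K*Z + K*√(25 + Z²))
d(-1)*x(-101, C(5)) = 12*(-101*((1 + 5) + √(25 + (1 + 5)²))) = 12*(-101*(6 + √(25 + 6²))) = 12*(-101*(6 + √(25 + 36))) = 12*(-101*(6 + √61)) = 12*(-606 - 101*√61) = -7272 - 1212*√61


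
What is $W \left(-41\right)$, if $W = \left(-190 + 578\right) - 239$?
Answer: $-6109$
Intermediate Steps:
$W = 149$ ($W = 388 - 239 = 149$)
$W \left(-41\right) = 149 \left(-41\right) = -6109$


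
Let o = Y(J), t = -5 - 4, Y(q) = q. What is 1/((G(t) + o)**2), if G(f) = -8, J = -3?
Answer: 1/121 ≈ 0.0082645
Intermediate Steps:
t = -9
o = -3
1/((G(t) + o)**2) = 1/((-8 - 3)**2) = 1/((-11)**2) = 1/121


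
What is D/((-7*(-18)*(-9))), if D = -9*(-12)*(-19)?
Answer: 38/21 ≈ 1.8095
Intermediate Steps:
D = -2052 (D = 108*(-19) = -2052)
D/((-7*(-18)*(-9))) = -2052/(-7*(-18)*(-9)) = -2052/(126*(-9)) = -2052/(-1134) = -2052*(-1/1134) = 38/21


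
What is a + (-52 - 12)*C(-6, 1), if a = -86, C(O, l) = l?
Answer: -150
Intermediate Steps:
a + (-52 - 12)*C(-6, 1) = -86 + (-52 - 12)*1 = -86 - 64*1 = -86 - 64 = -150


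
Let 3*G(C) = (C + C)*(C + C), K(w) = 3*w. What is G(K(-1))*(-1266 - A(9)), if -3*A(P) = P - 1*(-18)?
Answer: -15084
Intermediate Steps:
A(P) = -6 - P/3 (A(P) = -(P - 1*(-18))/3 = -(P + 18)/3 = -(18 + P)/3 = -6 - P/3)
G(C) = 4*C**2/3 (G(C) = ((C + C)*(C + C))/3 = ((2*C)*(2*C))/3 = (4*C**2)/3 = 4*C**2/3)
G(K(-1))*(-1266 - A(9)) = (4*(3*(-1))**2/3)*(-1266 - (-6 - 1/3*9)) = ((4/3)*(-3)**2)*(-1266 - (-6 - 3)) = ((4/3)*9)*(-1266 - 1*(-9)) = 12*(-1266 + 9) = 12*(-1257) = -15084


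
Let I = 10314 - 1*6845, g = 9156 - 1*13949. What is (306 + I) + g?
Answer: -1018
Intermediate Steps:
g = -4793 (g = 9156 - 13949 = -4793)
I = 3469 (I = 10314 - 6845 = 3469)
(306 + I) + g = (306 + 3469) - 4793 = 3775 - 4793 = -1018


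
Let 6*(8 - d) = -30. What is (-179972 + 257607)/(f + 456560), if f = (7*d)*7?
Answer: 77635/457197 ≈ 0.16981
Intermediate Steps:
d = 13 (d = 8 - ⅙*(-30) = 8 + 5 = 13)
f = 637 (f = (7*13)*7 = 91*7 = 637)
(-179972 + 257607)/(f + 456560) = (-179972 + 257607)/(637 + 456560) = 77635/457197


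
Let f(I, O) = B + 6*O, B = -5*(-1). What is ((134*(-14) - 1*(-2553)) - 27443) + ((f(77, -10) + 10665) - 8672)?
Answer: -24828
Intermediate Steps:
B = 5
f(I, O) = 5 + 6*O
((134*(-14) - 1*(-2553)) - 27443) + ((f(77, -10) + 10665) - 8672) = ((134*(-14) - 1*(-2553)) - 27443) + (((5 + 6*(-10)) + 10665) - 8672) = ((-1876 + 2553) - 27443) + (((5 - 60) + 10665) - 8672) = (677 - 27443) + ((-55 + 10665) - 8672) = -26766 + (10610 - 8672) = -26766 + 1938 = -24828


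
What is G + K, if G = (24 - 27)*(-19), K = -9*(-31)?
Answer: 336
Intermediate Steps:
K = 279
G = 57 (G = -3*(-19) = 57)
G + K = 57 + 279 = 336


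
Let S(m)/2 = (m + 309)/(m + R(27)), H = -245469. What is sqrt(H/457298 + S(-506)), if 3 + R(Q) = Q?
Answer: sqrt(3408723143291786)/110208818 ≈ 0.52976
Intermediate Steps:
R(Q) = -3 + Q
S(m) = 2*(309 + m)/(24 + m) (S(m) = 2*((m + 309)/(m + (-3 + 27))) = 2*((309 + m)/(m + 24)) = 2*((309 + m)/(24 + m)) = 2*(309 + m)/(24 + m))
sqrt(H/457298 + S(-506)) = sqrt(-245469/457298 + 2*(309 - 506)/(24 - 506)) = sqrt(-245469*1/457298 + 2*(-197)/(-482)) = sqrt(-245469/457298 + 2*(-1/482)*(-197)) = sqrt(-245469/457298 + 197/241) = sqrt(30929677/110208818) = sqrt(3408723143291786)/110208818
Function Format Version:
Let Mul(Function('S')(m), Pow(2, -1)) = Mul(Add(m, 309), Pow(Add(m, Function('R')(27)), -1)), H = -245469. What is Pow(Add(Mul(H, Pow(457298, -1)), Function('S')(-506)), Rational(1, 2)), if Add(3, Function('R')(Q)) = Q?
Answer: Mul(Rational(1, 110208818), Pow(3408723143291786, Rational(1, 2))) ≈ 0.52976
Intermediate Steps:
Function('R')(Q) = Add(-3, Q)
Function('S')(m) = Mul(2, Pow(Add(24, m), -1), Add(309, m)) (Function('S')(m) = Mul(2, Mul(Add(m, 309), Pow(Add(m, Add(-3, 27)), -1))) = Mul(2, Mul(Add(309, m), Pow(Add(m, 24), -1))) = Mul(2, Mul(Add(309, m), Pow(Add(24, m), -1))) = Mul(2, Mul(Pow(Add(24, m), -1), Add(309, m))) = Mul(2, Pow(Add(24, m), -1), Add(309, m)))
Pow(Add(Mul(H, Pow(457298, -1)), Function('S')(-506)), Rational(1, 2)) = Pow(Add(Mul(-245469, Pow(457298, -1)), Mul(2, Pow(Add(24, -506), -1), Add(309, -506))), Rational(1, 2)) = Pow(Add(Mul(-245469, Rational(1, 457298)), Mul(2, Pow(-482, -1), -197)), Rational(1, 2)) = Pow(Add(Rational(-245469, 457298), Mul(2, Rational(-1, 482), -197)), Rational(1, 2)) = Pow(Add(Rational(-245469, 457298), Rational(197, 241)), Rational(1, 2)) = Pow(Rational(30929677, 110208818), Rational(1, 2)) = Mul(Rational(1, 110208818), Pow(3408723143291786, Rational(1, 2)))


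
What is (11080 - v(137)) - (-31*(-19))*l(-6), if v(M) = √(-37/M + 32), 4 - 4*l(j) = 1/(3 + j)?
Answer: 125303/12 - 3*√66171/137 ≈ 10436.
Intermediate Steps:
l(j) = 1 - 1/(4*(3 + j))
v(M) = √(32 - 37/M)
(11080 - v(137)) - (-31*(-19))*l(-6) = (11080 - √(32 - 37/137)) - (-31*(-19))*(11/4 - 6)/(3 - 6) = (11080 - √(32 - 37*1/137)) - 589*-13/4/(-3) = (11080 - √(32 - 37/137)) - 589*(-⅓*(-13/4)) = (11080 - √(4347/137)) - 589*13/12 = (11080 - 3*√66171/137) - 1*7657/12 = (11080 - 3*√66171/137) - 7657/12 = 125303/12 - 3*√66171/137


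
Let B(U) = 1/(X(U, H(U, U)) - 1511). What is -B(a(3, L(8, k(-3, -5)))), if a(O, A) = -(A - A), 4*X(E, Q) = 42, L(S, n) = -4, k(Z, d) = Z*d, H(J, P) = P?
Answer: 2/3001 ≈ 0.00066644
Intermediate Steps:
X(E, Q) = 21/2 (X(E, Q) = (¼)*42 = 21/2)
a(O, A) = 0 (a(O, A) = -1*0 = 0)
B(U) = -2/3001 (B(U) = 1/(21/2 - 1511) = 1/(-3001/2) = -2/3001)
-B(a(3, L(8, k(-3, -5)))) = -1*(-2/3001) = 2/3001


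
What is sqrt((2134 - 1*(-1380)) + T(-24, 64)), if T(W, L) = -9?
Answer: sqrt(3505) ≈ 59.203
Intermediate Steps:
sqrt((2134 - 1*(-1380)) + T(-24, 64)) = sqrt((2134 - 1*(-1380)) - 9) = sqrt((2134 + 1380) - 9) = sqrt(3514 - 9) = sqrt(3505)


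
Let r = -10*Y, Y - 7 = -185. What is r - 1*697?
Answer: 1083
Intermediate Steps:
Y = -178 (Y = 7 - 185 = -178)
r = 1780 (r = -10*(-178) = 1780)
r - 1*697 = 1780 - 1*697 = 1780 - 697 = 1083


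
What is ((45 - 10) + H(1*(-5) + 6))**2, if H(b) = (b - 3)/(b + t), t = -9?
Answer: 19881/16 ≈ 1242.6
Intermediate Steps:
H(b) = (-3 + b)/(-9 + b) (H(b) = (b - 3)/(b - 9) = (-3 + b)/(-9 + b))
((45 - 10) + H(1*(-5) + 6))**2 = ((45 - 10) + (-3 + (1*(-5) + 6))/(-9 + (1*(-5) + 6)))**2 = (35 + (-3 + (-5 + 6))/(-9 + (-5 + 6)))**2 = (35 + (-3 + 1)/(-9 + 1))**2 = (35 - 2/(-8))**2 = (35 - 1/8*(-2))**2 = (35 + 1/4)**2 = (141/4)**2 = 19881/16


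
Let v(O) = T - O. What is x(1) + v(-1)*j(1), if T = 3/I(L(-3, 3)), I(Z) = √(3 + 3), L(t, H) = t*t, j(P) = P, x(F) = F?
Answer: 2 + √6/2 ≈ 3.2247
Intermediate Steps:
L(t, H) = t²
I(Z) = √6
T = √6/2 (T = 3/(√6) = 3*(√6/6) = √6/2 ≈ 1.2247)
v(O) = √6/2 - O
x(1) + v(-1)*j(1) = 1 + (√6/2 - 1*(-1))*1 = 1 + (√6/2 + 1)*1 = 1 + (1 + √6/2)*1 = 1 + (1 + √6/2) = 2 + √6/2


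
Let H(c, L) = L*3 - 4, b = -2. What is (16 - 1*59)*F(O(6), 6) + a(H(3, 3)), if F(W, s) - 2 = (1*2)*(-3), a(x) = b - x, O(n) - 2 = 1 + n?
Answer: 165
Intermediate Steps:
H(c, L) = -4 + 3*L (H(c, L) = 3*L - 4 = -4 + 3*L)
O(n) = 3 + n (O(n) = 2 + (1 + n) = 3 + n)
a(x) = -2 - x
F(W, s) = -4 (F(W, s) = 2 + (1*2)*(-3) = 2 + 2*(-3) = 2 - 6 = -4)
(16 - 1*59)*F(O(6), 6) + a(H(3, 3)) = (16 - 1*59)*(-4) + (-2 - (-4 + 3*3)) = (16 - 59)*(-4) + (-2 - (-4 + 9)) = -43*(-4) + (-2 - 1*5) = 172 + (-2 - 5) = 172 - 7 = 165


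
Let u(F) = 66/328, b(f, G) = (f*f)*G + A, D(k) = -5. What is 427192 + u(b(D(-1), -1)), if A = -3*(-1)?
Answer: 70059521/164 ≈ 4.2719e+5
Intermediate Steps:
A = 3
b(f, G) = 3 + G*f² (b(f, G) = (f*f)*G + 3 = f²*G + 3 = G*f² + 3 = 3 + G*f²)
u(F) = 33/164 (u(F) = 66*(1/328) = 33/164)
427192 + u(b(D(-1), -1)) = 427192 + 33/164 = 70059521/164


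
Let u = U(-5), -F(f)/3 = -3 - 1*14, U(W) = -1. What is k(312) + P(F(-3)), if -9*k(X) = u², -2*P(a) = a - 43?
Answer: -37/9 ≈ -4.1111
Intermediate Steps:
F(f) = 51 (F(f) = -3*(-3 - 1*14) = -3*(-3 - 14) = -3*(-17) = 51)
u = -1
P(a) = 43/2 - a/2 (P(a) = -(a - 43)/2 = -(-43 + a)/2 = 43/2 - a/2)
k(X) = -⅑ (k(X) = -⅑*(-1)² = -⅑*1 = -⅑)
k(312) + P(F(-3)) = -⅑ + (43/2 - ½*51) = -⅑ + (43/2 - 51/2) = -⅑ - 4 = -37/9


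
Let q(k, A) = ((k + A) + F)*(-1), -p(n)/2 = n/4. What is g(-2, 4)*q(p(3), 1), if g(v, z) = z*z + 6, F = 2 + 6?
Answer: -165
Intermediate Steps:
F = 8
p(n) = -n/2 (p(n) = -2*n/4 = -n/2)
q(k, A) = -8 - A - k (q(k, A) = ((k + A) + 8)*(-1) = ((A + k) + 8)*(-1) = (8 + A + k)*(-1) = -8 - A - k)
g(v, z) = 6 + z² (g(v, z) = z² + 6 = 6 + z²)
g(-2, 4)*q(p(3), 1) = (6 + 4²)*(-8 - 1*1 - (-1)*3/2) = (6 + 16)*(-8 - 1 - 1*(-3/2)) = 22*(-8 - 1 + 3/2) = 22*(-15/2) = -165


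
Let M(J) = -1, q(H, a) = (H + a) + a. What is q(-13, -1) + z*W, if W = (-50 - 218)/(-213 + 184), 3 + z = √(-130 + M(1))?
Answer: -1239/29 + 268*I*√131/29 ≈ -42.724 + 105.77*I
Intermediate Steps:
q(H, a) = H + 2*a
z = -3 + I*√131 (z = -3 + √(-130 - 1) = -3 + √(-131) = -3 + I*√131 ≈ -3.0 + 11.446*I)
W = 268/29 (W = -268/(-29) = -268*(-1/29) = 268/29 ≈ 9.2414)
q(-13, -1) + z*W = (-13 + 2*(-1)) + (-3 + I*√131)*(268/29) = (-13 - 2) + (-804/29 + 268*I*√131/29) = -15 + (-804/29 + 268*I*√131/29) = -1239/29 + 268*I*√131/29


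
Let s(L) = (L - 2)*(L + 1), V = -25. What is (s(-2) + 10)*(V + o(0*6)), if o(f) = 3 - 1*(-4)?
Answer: -252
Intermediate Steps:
s(L) = (1 + L)*(-2 + L) (s(L) = (-2 + L)*(1 + L) = (1 + L)*(-2 + L))
o(f) = 7 (o(f) = 3 + 4 = 7)
(s(-2) + 10)*(V + o(0*6)) = ((-2 + (-2)² - 1*(-2)) + 10)*(-25 + 7) = ((-2 + 4 + 2) + 10)*(-18) = (4 + 10)*(-18) = 14*(-18) = -252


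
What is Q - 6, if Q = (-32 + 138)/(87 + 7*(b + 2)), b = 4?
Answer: -668/129 ≈ -5.1783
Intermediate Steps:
Q = 106/129 (Q = (-32 + 138)/(87 + 7*(4 + 2)) = 106/(87 + 7*6) = 106/(87 + 42) = 106/129 ≈ 0.82171)
Q - 6 = 106/129 - 6 = -668/129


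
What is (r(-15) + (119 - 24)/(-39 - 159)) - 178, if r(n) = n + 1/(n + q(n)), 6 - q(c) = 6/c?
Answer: -1648277/8514 ≈ -193.60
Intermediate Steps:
q(c) = 6 - 6/c
r(n) = n + 1/(6 + n - 6/n) (r(n) = n + 1/(n + (6 - 6/n)) = n + 1/(6 + n - 6/n))
(r(-15) + (119 - 24)/(-39 - 159)) - 178 = (-15*(-5 + (-15)² + 6*(-15))/(-6 + (-15)² + 6*(-15)) + (119 - 24)/(-39 - 159)) - 178 = (-15*(-5 + 225 - 90)/(-6 + 225 - 90) + 95/(-198)) - 178 = (-15*130/129 + 95*(-1/198)) - 178 = (-15*1/129*130 - 95/198) - 178 = (-650/43 - 95/198) - 178 = -132785/8514 - 178 = -1648277/8514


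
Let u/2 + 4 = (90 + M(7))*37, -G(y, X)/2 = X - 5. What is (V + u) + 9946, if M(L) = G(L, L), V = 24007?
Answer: 40309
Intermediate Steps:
G(y, X) = 10 - 2*X (G(y, X) = -2*(X - 5) = -2*(-5 + X) = 10 - 2*X)
M(L) = 10 - 2*L
u = 6356 (u = -8 + 2*((90 + (10 - 2*7))*37) = -8 + 2*((90 + (10 - 14))*37) = -8 + 2*((90 - 4)*37) = -8 + 2*(86*37) = -8 + 2*3182 = -8 + 6364 = 6356)
(V + u) + 9946 = (24007 + 6356) + 9946 = 30363 + 9946 = 40309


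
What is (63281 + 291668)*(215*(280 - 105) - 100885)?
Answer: -22454073740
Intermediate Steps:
(63281 + 291668)*(215*(280 - 105) - 100885) = 354949*(215*175 - 100885) = 354949*(37625 - 100885) = 354949*(-63260) = -22454073740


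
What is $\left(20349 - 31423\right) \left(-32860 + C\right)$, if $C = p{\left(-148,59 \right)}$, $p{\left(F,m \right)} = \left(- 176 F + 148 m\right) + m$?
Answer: $-21915446$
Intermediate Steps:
$p{\left(F,m \right)} = - 176 F + 149 m$
$C = 34839$ ($C = \left(-176\right) \left(-148\right) + 149 \cdot 59 = 26048 + 8791 = 34839$)
$\left(20349 - 31423\right) \left(-32860 + C\right) = \left(20349 - 31423\right) \left(-32860 + 34839\right) = \left(-11074\right) 1979 = -21915446$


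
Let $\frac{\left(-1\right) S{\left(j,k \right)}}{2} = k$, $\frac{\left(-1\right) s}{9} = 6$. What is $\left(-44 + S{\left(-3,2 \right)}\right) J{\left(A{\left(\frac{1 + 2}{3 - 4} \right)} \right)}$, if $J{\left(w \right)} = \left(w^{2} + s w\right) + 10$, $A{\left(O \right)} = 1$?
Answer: $2064$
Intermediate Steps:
$s = -54$ ($s = \left(-9\right) 6 = -54$)
$S{\left(j,k \right)} = - 2 k$
$J{\left(w \right)} = 10 + w^{2} - 54 w$ ($J{\left(w \right)} = \left(w^{2} - 54 w\right) + 10 = 10 + w^{2} - 54 w$)
$\left(-44 + S{\left(-3,2 \right)}\right) J{\left(A{\left(\frac{1 + 2}{3 - 4} \right)} \right)} = \left(-44 - 4\right) \left(10 + 1^{2} - 54\right) = \left(-44 - 4\right) \left(10 + 1 - 54\right) = \left(-48\right) \left(-43\right) = 2064$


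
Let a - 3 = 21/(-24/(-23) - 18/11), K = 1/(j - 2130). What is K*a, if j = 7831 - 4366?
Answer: -1621/66750 ≈ -0.024285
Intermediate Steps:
j = 3465
K = 1/1335 (K = 1/(3465 - 2130) = 1/1335 ≈ 0.00074906)
a = -1621/50 (a = 3 + 21/(-24/(-23) - 18/11) = 3 + 21/(-24*(-1/23) - 18*1/11) = 3 + 21/(24/23 - 18/11) = 3 + 21/(-150/253) = 3 + 21*(-253/150) = 3 - 1771/50 = -1621/50 ≈ -32.420)
K*a = (1/1335)*(-1621/50) = -1621/66750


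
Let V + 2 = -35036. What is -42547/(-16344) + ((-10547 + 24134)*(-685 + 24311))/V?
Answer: -2622519426571/286330536 ≈ -9159.1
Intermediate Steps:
V = -35038 (V = -2 - 35036 = -35038)
-42547/(-16344) + ((-10547 + 24134)*(-685 + 24311))/V = -42547/(-16344) + ((-10547 + 24134)*(-685 + 24311))/(-35038) = -42547*(-1/16344) + (13587*23626)*(-1/35038) = 42547/16344 + 321006462*(-1/35038) = 42547/16344 - 160503231/17519 = -2622519426571/286330536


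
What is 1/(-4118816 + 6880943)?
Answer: 1/2762127 ≈ 3.6204e-7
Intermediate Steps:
1/(-4118816 + 6880943) = 1/2762127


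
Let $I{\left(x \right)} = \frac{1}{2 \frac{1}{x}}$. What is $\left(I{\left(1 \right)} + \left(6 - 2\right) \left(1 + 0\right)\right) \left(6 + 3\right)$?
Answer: $\frac{81}{2} \approx 40.5$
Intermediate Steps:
$I{\left(x \right)} = \frac{x}{2}$
$\left(I{\left(1 \right)} + \left(6 - 2\right) \left(1 + 0\right)\right) \left(6 + 3\right) = \left(\frac{1}{2} \cdot 1 + \left(6 - 2\right) \left(1 + 0\right)\right) \left(6 + 3\right) = \left(\frac{1}{2} + 4 \cdot 1\right) 9 = \left(\frac{1}{2} + 4\right) 9 = \frac{9}{2} \cdot 9 = \frac{81}{2}$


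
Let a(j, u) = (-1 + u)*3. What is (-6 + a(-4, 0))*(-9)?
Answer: 81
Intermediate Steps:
a(j, u) = -3 + 3*u
(-6 + a(-4, 0))*(-9) = (-6 + (-3 + 3*0))*(-9) = (-6 + (-3 + 0))*(-9) = (-6 - 3)*(-9) = -9*(-9) = 81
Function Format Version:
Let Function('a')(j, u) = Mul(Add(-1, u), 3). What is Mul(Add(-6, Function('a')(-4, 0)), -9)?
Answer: 81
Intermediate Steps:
Function('a')(j, u) = Add(-3, Mul(3, u))
Mul(Add(-6, Function('a')(-4, 0)), -9) = Mul(Add(-6, Add(-3, Mul(3, 0))), -9) = Mul(Add(-6, Add(-3, 0)), -9) = Mul(Add(-6, -3), -9) = Mul(-9, -9) = 81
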